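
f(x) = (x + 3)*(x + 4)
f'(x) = 2*x + 7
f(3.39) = 47.22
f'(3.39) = 13.78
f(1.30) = 22.79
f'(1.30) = 9.60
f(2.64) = 37.45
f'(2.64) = 12.28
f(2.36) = 34.09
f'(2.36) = 11.72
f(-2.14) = 1.60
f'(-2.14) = 2.72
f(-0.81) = 6.99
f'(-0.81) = 5.38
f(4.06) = 56.90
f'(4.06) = 15.12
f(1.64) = 26.17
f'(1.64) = 10.28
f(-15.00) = 132.00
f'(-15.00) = -23.00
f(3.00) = 42.00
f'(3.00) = 13.00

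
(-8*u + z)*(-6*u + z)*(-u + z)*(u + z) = -48*u^4 + 14*u^3*z + 47*u^2*z^2 - 14*u*z^3 + z^4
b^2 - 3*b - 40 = (b - 8)*(b + 5)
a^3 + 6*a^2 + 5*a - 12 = (a - 1)*(a + 3)*(a + 4)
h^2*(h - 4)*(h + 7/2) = h^4 - h^3/2 - 14*h^2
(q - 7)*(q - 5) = q^2 - 12*q + 35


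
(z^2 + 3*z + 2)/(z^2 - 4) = (z + 1)/(z - 2)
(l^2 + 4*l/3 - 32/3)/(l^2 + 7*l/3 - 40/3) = (l + 4)/(l + 5)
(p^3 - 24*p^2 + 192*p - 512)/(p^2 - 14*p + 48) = (p^2 - 16*p + 64)/(p - 6)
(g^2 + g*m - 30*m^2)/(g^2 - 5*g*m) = (g + 6*m)/g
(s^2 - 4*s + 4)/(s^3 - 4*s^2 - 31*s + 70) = (s - 2)/(s^2 - 2*s - 35)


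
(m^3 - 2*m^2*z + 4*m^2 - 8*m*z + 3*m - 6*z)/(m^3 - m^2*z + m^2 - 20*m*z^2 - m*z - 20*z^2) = (-m^2 + 2*m*z - 3*m + 6*z)/(-m^2 + m*z + 20*z^2)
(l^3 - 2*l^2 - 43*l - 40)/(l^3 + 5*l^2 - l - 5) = (l - 8)/(l - 1)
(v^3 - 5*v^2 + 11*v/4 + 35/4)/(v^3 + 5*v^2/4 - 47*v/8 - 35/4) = 2*(2*v^2 - 5*v - 7)/(4*v^2 + 15*v + 14)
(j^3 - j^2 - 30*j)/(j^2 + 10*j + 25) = j*(j - 6)/(j + 5)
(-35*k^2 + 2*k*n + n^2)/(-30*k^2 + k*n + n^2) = (7*k + n)/(6*k + n)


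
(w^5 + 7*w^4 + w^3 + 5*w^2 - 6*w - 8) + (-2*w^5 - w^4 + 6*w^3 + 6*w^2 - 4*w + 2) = -w^5 + 6*w^4 + 7*w^3 + 11*w^2 - 10*w - 6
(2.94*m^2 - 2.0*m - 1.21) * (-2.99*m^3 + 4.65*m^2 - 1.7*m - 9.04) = -8.7906*m^5 + 19.651*m^4 - 10.6801*m^3 - 28.8041*m^2 + 20.137*m + 10.9384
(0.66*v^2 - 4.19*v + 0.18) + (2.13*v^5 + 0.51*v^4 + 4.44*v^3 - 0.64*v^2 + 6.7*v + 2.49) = 2.13*v^5 + 0.51*v^4 + 4.44*v^3 + 0.02*v^2 + 2.51*v + 2.67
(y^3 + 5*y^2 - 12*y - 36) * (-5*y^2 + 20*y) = -5*y^5 - 5*y^4 + 160*y^3 - 60*y^2 - 720*y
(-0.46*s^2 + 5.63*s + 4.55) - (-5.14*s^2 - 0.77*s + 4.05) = 4.68*s^2 + 6.4*s + 0.5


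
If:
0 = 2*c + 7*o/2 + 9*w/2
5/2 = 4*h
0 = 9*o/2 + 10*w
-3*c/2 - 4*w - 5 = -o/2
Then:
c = -118/109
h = 5/8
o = 160/109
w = -72/109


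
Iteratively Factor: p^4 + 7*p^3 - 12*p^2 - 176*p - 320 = (p - 5)*(p^3 + 12*p^2 + 48*p + 64) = (p - 5)*(p + 4)*(p^2 + 8*p + 16) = (p - 5)*(p + 4)^2*(p + 4)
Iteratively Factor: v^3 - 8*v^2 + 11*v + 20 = (v + 1)*(v^2 - 9*v + 20) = (v - 4)*(v + 1)*(v - 5)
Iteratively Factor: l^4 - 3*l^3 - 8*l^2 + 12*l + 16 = (l - 4)*(l^3 + l^2 - 4*l - 4) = (l - 4)*(l + 2)*(l^2 - l - 2) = (l - 4)*(l + 1)*(l + 2)*(l - 2)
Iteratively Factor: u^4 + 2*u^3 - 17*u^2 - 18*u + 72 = (u - 3)*(u^3 + 5*u^2 - 2*u - 24) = (u - 3)*(u - 2)*(u^2 + 7*u + 12) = (u - 3)*(u - 2)*(u + 4)*(u + 3)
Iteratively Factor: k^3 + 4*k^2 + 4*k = (k + 2)*(k^2 + 2*k) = k*(k + 2)*(k + 2)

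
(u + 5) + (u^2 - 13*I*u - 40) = u^2 + u - 13*I*u - 35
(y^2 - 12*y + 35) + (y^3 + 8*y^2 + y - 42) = y^3 + 9*y^2 - 11*y - 7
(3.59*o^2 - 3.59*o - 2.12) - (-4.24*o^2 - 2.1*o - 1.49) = 7.83*o^2 - 1.49*o - 0.63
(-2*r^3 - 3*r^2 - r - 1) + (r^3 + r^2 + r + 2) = -r^3 - 2*r^2 + 1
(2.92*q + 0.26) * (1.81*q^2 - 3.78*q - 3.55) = 5.2852*q^3 - 10.567*q^2 - 11.3488*q - 0.923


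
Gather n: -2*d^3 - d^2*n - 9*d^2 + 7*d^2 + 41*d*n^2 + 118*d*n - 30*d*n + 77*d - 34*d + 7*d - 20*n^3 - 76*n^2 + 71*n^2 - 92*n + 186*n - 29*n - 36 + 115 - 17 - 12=-2*d^3 - 2*d^2 + 50*d - 20*n^3 + n^2*(41*d - 5) + n*(-d^2 + 88*d + 65) + 50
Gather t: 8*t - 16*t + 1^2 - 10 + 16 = 7 - 8*t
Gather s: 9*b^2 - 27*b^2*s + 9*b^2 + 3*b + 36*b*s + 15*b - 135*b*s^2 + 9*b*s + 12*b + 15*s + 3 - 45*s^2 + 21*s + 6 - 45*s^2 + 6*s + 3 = 18*b^2 + 30*b + s^2*(-135*b - 90) + s*(-27*b^2 + 45*b + 42) + 12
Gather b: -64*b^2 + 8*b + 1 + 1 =-64*b^2 + 8*b + 2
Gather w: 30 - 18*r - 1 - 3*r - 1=28 - 21*r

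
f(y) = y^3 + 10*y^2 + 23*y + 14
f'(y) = 3*y^2 + 20*y + 23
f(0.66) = 33.82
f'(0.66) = 37.51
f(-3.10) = 9.01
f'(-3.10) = -10.17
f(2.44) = 144.18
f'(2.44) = 89.66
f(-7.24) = -7.85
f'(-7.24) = 35.45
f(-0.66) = 2.89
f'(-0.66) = 11.11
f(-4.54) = 22.12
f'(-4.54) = -5.97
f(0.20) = 19.01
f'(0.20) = 27.12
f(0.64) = 33.08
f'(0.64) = 37.03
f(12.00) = 3458.00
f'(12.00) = 695.00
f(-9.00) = -112.00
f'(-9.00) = 86.00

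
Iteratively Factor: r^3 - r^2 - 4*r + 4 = (r - 2)*(r^2 + r - 2) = (r - 2)*(r - 1)*(r + 2)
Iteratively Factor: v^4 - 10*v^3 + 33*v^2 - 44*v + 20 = (v - 2)*(v^3 - 8*v^2 + 17*v - 10) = (v - 2)*(v - 1)*(v^2 - 7*v + 10) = (v - 5)*(v - 2)*(v - 1)*(v - 2)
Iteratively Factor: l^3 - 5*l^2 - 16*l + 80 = (l + 4)*(l^2 - 9*l + 20) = (l - 5)*(l + 4)*(l - 4)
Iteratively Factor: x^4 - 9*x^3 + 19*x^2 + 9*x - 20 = (x - 4)*(x^3 - 5*x^2 - x + 5) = (x - 4)*(x + 1)*(x^2 - 6*x + 5) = (x - 5)*(x - 4)*(x + 1)*(x - 1)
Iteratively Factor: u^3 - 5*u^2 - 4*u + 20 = (u - 2)*(u^2 - 3*u - 10) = (u - 5)*(u - 2)*(u + 2)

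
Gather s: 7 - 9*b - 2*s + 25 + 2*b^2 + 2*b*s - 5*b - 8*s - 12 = 2*b^2 - 14*b + s*(2*b - 10) + 20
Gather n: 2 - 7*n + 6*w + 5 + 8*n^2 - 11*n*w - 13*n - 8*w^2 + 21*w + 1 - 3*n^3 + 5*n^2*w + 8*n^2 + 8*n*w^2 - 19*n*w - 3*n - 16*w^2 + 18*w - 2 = -3*n^3 + n^2*(5*w + 16) + n*(8*w^2 - 30*w - 23) - 24*w^2 + 45*w + 6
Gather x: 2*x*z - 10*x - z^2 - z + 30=x*(2*z - 10) - z^2 - z + 30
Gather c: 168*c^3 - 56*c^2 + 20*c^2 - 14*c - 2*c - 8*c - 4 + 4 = 168*c^3 - 36*c^2 - 24*c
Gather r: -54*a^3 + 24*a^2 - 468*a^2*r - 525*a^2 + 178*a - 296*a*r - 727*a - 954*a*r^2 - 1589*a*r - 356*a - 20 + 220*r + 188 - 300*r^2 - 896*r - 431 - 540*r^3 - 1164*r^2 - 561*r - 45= -54*a^3 - 501*a^2 - 905*a - 540*r^3 + r^2*(-954*a - 1464) + r*(-468*a^2 - 1885*a - 1237) - 308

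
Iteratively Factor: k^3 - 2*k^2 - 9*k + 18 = (k - 3)*(k^2 + k - 6) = (k - 3)*(k + 3)*(k - 2)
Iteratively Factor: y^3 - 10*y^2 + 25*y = (y - 5)*(y^2 - 5*y) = y*(y - 5)*(y - 5)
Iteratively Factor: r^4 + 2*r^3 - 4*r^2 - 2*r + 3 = (r - 1)*(r^3 + 3*r^2 - r - 3) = (r - 1)*(r + 3)*(r^2 - 1) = (r - 1)^2*(r + 3)*(r + 1)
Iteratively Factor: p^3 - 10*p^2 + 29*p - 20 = (p - 1)*(p^2 - 9*p + 20) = (p - 4)*(p - 1)*(p - 5)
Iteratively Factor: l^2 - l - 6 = (l + 2)*(l - 3)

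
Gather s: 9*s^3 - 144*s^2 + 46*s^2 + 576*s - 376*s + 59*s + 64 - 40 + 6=9*s^3 - 98*s^2 + 259*s + 30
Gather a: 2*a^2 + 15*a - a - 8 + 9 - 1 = 2*a^2 + 14*a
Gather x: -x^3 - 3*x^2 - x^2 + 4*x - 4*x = -x^3 - 4*x^2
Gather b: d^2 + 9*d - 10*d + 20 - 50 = d^2 - d - 30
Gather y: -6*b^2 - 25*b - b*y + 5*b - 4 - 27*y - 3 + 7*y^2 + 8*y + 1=-6*b^2 - 20*b + 7*y^2 + y*(-b - 19) - 6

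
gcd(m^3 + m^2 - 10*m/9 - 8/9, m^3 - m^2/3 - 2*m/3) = m^2 - m/3 - 2/3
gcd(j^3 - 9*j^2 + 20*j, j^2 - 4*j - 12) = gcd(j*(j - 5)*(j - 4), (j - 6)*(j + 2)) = 1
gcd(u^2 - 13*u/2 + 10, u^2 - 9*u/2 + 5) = u - 5/2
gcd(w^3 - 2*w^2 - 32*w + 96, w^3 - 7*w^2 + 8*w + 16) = w^2 - 8*w + 16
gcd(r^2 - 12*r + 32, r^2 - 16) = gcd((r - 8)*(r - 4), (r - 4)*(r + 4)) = r - 4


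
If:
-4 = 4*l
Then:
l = -1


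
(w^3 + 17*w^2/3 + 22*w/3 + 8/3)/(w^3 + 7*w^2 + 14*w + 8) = (w + 2/3)/(w + 2)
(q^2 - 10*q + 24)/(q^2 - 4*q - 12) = (q - 4)/(q + 2)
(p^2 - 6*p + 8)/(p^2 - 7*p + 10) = (p - 4)/(p - 5)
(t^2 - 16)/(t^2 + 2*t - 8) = (t - 4)/(t - 2)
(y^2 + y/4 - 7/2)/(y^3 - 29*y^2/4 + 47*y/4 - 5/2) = (4*y^2 + y - 14)/(4*y^3 - 29*y^2 + 47*y - 10)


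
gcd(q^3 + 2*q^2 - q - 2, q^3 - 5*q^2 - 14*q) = q + 2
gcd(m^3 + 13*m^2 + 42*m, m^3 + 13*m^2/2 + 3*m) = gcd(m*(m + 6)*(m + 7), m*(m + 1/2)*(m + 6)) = m^2 + 6*m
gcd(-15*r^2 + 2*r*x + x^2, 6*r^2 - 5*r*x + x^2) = -3*r + x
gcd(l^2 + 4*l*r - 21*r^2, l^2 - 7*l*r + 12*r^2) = -l + 3*r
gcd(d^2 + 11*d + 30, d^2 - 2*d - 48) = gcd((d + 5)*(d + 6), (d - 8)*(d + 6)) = d + 6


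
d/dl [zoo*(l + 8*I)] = zoo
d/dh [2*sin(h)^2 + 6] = 2*sin(2*h)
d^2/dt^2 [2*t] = 0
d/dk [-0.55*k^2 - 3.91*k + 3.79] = -1.1*k - 3.91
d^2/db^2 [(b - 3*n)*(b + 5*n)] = 2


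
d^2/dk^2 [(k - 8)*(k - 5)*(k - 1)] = 6*k - 28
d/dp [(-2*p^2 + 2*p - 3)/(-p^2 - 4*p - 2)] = 2*(5*p^2 + p - 8)/(p^4 + 8*p^3 + 20*p^2 + 16*p + 4)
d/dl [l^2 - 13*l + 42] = 2*l - 13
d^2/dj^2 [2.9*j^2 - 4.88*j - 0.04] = 5.80000000000000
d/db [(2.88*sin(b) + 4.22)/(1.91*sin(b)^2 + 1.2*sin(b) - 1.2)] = (-16.1204*sin(b) + 2.7504*cos(2*b) - 11.2704)*cos(b)/(1.91*sin(b)^2 + 1.2*sin(b) - 1.2)^2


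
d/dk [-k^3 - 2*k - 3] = -3*k^2 - 2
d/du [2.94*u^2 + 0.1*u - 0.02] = 5.88*u + 0.1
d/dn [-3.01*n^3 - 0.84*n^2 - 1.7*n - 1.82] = -9.03*n^2 - 1.68*n - 1.7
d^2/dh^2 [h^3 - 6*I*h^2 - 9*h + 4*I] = 6*h - 12*I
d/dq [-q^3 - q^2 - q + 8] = -3*q^2 - 2*q - 1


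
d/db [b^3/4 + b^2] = b*(3*b + 8)/4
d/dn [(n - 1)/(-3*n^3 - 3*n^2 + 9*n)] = (-n*(n^2 + n - 3) + (n - 1)*(3*n^2 + 2*n - 3))/(3*n^2*(n^2 + n - 3)^2)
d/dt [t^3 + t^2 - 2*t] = 3*t^2 + 2*t - 2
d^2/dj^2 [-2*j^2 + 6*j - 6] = -4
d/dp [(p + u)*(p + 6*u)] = 2*p + 7*u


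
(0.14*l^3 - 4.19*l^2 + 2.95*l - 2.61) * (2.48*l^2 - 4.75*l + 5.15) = 0.3472*l^5 - 11.0562*l^4 + 27.9395*l^3 - 42.0638*l^2 + 27.59*l - 13.4415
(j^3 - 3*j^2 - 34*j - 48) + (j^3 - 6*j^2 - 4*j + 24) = 2*j^3 - 9*j^2 - 38*j - 24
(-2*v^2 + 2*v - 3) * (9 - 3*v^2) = 6*v^4 - 6*v^3 - 9*v^2 + 18*v - 27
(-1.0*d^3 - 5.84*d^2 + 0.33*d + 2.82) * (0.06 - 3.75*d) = 3.75*d^4 + 21.84*d^3 - 1.5879*d^2 - 10.5552*d + 0.1692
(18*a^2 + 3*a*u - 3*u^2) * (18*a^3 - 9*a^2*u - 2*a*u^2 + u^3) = 324*a^5 - 108*a^4*u - 117*a^3*u^2 + 39*a^2*u^3 + 9*a*u^4 - 3*u^5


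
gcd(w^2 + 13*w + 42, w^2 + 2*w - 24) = w + 6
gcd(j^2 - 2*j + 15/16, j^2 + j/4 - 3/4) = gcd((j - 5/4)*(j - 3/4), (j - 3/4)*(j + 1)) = j - 3/4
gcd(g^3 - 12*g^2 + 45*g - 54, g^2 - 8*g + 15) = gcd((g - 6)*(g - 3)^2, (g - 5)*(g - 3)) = g - 3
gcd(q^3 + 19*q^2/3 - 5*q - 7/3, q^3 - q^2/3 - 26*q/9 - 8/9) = q + 1/3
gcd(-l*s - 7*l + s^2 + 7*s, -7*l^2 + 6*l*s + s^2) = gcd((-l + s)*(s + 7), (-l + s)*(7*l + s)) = -l + s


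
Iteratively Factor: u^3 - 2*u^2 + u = (u - 1)*(u^2 - u) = (u - 1)^2*(u)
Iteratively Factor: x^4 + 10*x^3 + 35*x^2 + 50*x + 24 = (x + 3)*(x^3 + 7*x^2 + 14*x + 8) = (x + 3)*(x + 4)*(x^2 + 3*x + 2) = (x + 2)*(x + 3)*(x + 4)*(x + 1)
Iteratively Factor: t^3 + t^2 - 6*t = (t + 3)*(t^2 - 2*t) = (t - 2)*(t + 3)*(t)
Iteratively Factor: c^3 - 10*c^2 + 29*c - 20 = (c - 5)*(c^2 - 5*c + 4) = (c - 5)*(c - 1)*(c - 4)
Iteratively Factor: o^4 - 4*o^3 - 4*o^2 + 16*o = (o + 2)*(o^3 - 6*o^2 + 8*o) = o*(o + 2)*(o^2 - 6*o + 8) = o*(o - 4)*(o + 2)*(o - 2)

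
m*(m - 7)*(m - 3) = m^3 - 10*m^2 + 21*m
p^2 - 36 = (p - 6)*(p + 6)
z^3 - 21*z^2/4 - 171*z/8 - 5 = (z - 8)*(z + 1/4)*(z + 5/2)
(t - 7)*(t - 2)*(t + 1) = t^3 - 8*t^2 + 5*t + 14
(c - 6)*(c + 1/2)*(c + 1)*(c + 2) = c^4 - 5*c^3/2 - 35*c^2/2 - 20*c - 6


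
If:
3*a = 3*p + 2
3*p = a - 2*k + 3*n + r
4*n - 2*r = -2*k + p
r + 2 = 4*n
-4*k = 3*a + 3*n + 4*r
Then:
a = 89/48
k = -233/288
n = 43/144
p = 19/16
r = -29/36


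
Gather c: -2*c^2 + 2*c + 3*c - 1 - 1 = -2*c^2 + 5*c - 2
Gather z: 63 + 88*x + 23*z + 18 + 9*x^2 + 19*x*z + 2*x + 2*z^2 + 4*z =9*x^2 + 90*x + 2*z^2 + z*(19*x + 27) + 81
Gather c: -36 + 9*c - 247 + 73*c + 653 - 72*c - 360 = 10*c + 10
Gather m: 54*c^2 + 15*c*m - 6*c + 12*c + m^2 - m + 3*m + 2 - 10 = 54*c^2 + 6*c + m^2 + m*(15*c + 2) - 8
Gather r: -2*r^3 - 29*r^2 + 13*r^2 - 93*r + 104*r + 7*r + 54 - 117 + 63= -2*r^3 - 16*r^2 + 18*r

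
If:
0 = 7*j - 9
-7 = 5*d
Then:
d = -7/5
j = 9/7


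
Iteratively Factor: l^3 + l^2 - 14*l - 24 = (l + 2)*(l^2 - l - 12) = (l + 2)*(l + 3)*(l - 4)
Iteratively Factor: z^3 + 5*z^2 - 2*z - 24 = (z - 2)*(z^2 + 7*z + 12) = (z - 2)*(z + 4)*(z + 3)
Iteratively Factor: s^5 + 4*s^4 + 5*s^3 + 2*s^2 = (s)*(s^4 + 4*s^3 + 5*s^2 + 2*s) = s^2*(s^3 + 4*s^2 + 5*s + 2) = s^2*(s + 2)*(s^2 + 2*s + 1) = s^2*(s + 1)*(s + 2)*(s + 1)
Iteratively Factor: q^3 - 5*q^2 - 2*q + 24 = (q - 4)*(q^2 - q - 6) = (q - 4)*(q + 2)*(q - 3)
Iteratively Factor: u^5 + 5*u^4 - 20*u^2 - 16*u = (u + 4)*(u^4 + u^3 - 4*u^2 - 4*u) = (u + 2)*(u + 4)*(u^3 - u^2 - 2*u) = u*(u + 2)*(u + 4)*(u^2 - u - 2) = u*(u - 2)*(u + 2)*(u + 4)*(u + 1)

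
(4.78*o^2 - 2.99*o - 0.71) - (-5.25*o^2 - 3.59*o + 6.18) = 10.03*o^2 + 0.6*o - 6.89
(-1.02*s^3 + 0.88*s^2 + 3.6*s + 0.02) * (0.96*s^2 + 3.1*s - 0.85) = -0.9792*s^5 - 2.3172*s^4 + 7.051*s^3 + 10.4312*s^2 - 2.998*s - 0.017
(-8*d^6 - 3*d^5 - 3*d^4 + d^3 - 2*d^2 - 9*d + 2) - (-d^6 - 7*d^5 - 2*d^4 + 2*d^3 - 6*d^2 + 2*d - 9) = -7*d^6 + 4*d^5 - d^4 - d^3 + 4*d^2 - 11*d + 11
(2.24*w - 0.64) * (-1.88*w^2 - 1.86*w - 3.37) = -4.2112*w^3 - 2.9632*w^2 - 6.3584*w + 2.1568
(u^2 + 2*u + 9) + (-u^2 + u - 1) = 3*u + 8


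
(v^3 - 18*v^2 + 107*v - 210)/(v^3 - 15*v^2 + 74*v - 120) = (v - 7)/(v - 4)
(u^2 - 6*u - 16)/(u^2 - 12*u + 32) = (u + 2)/(u - 4)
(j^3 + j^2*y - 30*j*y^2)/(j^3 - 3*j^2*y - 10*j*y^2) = (j + 6*y)/(j + 2*y)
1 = 1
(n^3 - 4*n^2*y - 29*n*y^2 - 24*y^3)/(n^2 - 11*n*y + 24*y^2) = (-n^2 - 4*n*y - 3*y^2)/(-n + 3*y)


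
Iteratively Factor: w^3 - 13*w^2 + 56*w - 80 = (w - 4)*(w^2 - 9*w + 20) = (w - 4)^2*(w - 5)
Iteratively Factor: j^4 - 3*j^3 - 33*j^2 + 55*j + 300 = (j - 5)*(j^3 + 2*j^2 - 23*j - 60) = (j - 5)*(j + 4)*(j^2 - 2*j - 15) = (j - 5)*(j + 3)*(j + 4)*(j - 5)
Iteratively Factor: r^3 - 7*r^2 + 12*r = (r - 4)*(r^2 - 3*r) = r*(r - 4)*(r - 3)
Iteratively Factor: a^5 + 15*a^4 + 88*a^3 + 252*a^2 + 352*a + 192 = (a + 2)*(a^4 + 13*a^3 + 62*a^2 + 128*a + 96) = (a + 2)*(a + 4)*(a^3 + 9*a^2 + 26*a + 24) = (a + 2)*(a + 4)^2*(a^2 + 5*a + 6) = (a + 2)*(a + 3)*(a + 4)^2*(a + 2)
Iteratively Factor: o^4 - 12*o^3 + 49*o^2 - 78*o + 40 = (o - 2)*(o^3 - 10*o^2 + 29*o - 20) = (o - 2)*(o - 1)*(o^2 - 9*o + 20) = (o - 5)*(o - 2)*(o - 1)*(o - 4)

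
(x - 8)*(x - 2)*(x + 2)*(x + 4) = x^4 - 4*x^3 - 36*x^2 + 16*x + 128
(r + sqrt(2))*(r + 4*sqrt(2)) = r^2 + 5*sqrt(2)*r + 8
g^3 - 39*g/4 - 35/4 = (g - 7/2)*(g + 1)*(g + 5/2)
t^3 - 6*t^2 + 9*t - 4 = (t - 4)*(t - 1)^2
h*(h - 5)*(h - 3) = h^3 - 8*h^2 + 15*h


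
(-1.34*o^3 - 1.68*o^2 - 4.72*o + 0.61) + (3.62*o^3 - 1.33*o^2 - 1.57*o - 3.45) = 2.28*o^3 - 3.01*o^2 - 6.29*o - 2.84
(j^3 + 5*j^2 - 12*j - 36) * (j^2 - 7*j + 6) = j^5 - 2*j^4 - 41*j^3 + 78*j^2 + 180*j - 216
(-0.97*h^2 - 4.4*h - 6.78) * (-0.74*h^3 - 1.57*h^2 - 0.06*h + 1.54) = 0.7178*h^5 + 4.7789*h^4 + 11.9834*h^3 + 9.4148*h^2 - 6.3692*h - 10.4412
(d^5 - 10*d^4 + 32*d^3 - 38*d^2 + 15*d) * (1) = d^5 - 10*d^4 + 32*d^3 - 38*d^2 + 15*d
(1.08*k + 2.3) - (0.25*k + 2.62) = 0.83*k - 0.32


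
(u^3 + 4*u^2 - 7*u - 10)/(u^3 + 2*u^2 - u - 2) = (u^2 + 3*u - 10)/(u^2 + u - 2)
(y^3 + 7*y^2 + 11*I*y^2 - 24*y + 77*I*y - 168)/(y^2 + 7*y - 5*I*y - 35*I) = (y^2 + 11*I*y - 24)/(y - 5*I)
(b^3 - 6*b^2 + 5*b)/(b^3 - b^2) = (b - 5)/b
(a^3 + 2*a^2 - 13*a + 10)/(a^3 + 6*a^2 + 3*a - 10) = (a - 2)/(a + 2)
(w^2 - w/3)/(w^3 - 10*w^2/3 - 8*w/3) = (1 - 3*w)/(-3*w^2 + 10*w + 8)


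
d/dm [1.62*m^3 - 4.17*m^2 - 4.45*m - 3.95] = 4.86*m^2 - 8.34*m - 4.45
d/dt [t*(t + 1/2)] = 2*t + 1/2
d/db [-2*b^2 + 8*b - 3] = 8 - 4*b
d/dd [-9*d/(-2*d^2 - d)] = -18/(2*d + 1)^2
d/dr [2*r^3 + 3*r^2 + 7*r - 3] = 6*r^2 + 6*r + 7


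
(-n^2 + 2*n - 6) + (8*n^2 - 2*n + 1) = 7*n^2 - 5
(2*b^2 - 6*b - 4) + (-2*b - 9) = 2*b^2 - 8*b - 13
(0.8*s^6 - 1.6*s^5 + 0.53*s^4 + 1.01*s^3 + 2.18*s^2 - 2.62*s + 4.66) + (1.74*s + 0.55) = 0.8*s^6 - 1.6*s^5 + 0.53*s^4 + 1.01*s^3 + 2.18*s^2 - 0.88*s + 5.21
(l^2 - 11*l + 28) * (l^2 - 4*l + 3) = l^4 - 15*l^3 + 75*l^2 - 145*l + 84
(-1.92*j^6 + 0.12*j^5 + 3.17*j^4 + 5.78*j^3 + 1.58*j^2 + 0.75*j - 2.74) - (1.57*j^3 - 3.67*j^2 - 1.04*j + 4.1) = -1.92*j^6 + 0.12*j^5 + 3.17*j^4 + 4.21*j^3 + 5.25*j^2 + 1.79*j - 6.84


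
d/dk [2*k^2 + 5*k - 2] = 4*k + 5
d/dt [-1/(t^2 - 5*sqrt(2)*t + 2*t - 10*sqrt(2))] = (2*t - 5*sqrt(2) + 2)/(t^2 - 5*sqrt(2)*t + 2*t - 10*sqrt(2))^2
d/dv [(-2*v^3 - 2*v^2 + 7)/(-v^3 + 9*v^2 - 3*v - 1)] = (-20*v^4 + 12*v^3 + 33*v^2 - 122*v + 21)/(v^6 - 18*v^5 + 87*v^4 - 52*v^3 - 9*v^2 + 6*v + 1)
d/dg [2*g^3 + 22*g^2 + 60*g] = 6*g^2 + 44*g + 60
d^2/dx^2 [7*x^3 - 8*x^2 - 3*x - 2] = 42*x - 16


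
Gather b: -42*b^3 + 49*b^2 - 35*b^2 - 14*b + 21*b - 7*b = -42*b^3 + 14*b^2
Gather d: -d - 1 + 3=2 - d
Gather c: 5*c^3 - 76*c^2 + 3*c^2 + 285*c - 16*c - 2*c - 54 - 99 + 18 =5*c^3 - 73*c^2 + 267*c - 135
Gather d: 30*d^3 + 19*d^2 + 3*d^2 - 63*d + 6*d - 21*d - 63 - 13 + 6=30*d^3 + 22*d^2 - 78*d - 70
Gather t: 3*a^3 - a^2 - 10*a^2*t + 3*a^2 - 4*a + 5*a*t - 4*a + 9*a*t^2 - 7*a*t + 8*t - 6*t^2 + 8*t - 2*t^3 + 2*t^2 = 3*a^3 + 2*a^2 - 8*a - 2*t^3 + t^2*(9*a - 4) + t*(-10*a^2 - 2*a + 16)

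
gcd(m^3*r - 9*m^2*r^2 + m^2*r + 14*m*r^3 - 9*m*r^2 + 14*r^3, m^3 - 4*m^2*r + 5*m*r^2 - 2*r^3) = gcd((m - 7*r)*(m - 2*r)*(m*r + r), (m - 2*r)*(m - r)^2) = -m + 2*r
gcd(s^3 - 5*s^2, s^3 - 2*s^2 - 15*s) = s^2 - 5*s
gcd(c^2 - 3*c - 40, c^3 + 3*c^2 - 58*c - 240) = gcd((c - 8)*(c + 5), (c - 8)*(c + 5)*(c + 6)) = c^2 - 3*c - 40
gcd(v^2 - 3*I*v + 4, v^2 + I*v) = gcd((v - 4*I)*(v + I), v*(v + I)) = v + I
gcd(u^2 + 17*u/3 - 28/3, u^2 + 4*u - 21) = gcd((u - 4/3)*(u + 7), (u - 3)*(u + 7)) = u + 7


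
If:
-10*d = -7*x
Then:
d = 7*x/10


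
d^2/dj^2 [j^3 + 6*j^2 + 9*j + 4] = 6*j + 12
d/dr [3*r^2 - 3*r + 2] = 6*r - 3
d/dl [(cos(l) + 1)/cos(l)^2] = (cos(l) + 2)*sin(l)/cos(l)^3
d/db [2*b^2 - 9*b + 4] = 4*b - 9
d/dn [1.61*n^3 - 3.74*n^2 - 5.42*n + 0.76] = 4.83*n^2 - 7.48*n - 5.42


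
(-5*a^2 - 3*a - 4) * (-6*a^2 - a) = 30*a^4 + 23*a^3 + 27*a^2 + 4*a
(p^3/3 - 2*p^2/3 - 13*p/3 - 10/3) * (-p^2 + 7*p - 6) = -p^5/3 + 3*p^4 - 7*p^3/3 - 23*p^2 + 8*p/3 + 20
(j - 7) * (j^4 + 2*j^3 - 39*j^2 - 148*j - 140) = j^5 - 5*j^4 - 53*j^3 + 125*j^2 + 896*j + 980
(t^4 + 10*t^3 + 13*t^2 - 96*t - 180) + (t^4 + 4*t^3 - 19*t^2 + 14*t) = 2*t^4 + 14*t^3 - 6*t^2 - 82*t - 180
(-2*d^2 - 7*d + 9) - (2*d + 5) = -2*d^2 - 9*d + 4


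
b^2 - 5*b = b*(b - 5)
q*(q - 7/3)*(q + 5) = q^3 + 8*q^2/3 - 35*q/3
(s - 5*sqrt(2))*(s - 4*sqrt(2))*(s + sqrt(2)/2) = s^3 - 17*sqrt(2)*s^2/2 + 31*s + 20*sqrt(2)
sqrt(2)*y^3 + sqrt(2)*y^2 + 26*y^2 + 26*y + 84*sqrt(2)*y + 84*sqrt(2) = (y + 6*sqrt(2))*(y + 7*sqrt(2))*(sqrt(2)*y + sqrt(2))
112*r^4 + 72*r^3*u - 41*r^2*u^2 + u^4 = (-4*r + u)^2*(r + u)*(7*r + u)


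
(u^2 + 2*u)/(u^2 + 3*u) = (u + 2)/(u + 3)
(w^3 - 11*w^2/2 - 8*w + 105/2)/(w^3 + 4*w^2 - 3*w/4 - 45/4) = 2*(2*w^2 - 17*w + 35)/(4*w^2 + 4*w - 15)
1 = 1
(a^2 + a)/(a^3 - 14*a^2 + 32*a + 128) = a*(a + 1)/(a^3 - 14*a^2 + 32*a + 128)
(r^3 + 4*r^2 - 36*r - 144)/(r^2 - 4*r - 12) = (r^2 + 10*r + 24)/(r + 2)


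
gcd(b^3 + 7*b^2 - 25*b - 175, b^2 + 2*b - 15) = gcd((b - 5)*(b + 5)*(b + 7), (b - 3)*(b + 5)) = b + 5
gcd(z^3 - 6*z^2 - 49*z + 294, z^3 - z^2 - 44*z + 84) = z^2 + z - 42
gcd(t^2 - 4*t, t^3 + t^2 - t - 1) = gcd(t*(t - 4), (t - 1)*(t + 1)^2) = 1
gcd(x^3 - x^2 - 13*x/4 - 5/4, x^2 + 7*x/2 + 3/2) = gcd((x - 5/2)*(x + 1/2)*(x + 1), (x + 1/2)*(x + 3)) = x + 1/2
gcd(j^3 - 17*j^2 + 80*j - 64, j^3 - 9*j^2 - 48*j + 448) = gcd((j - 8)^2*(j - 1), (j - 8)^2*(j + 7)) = j^2 - 16*j + 64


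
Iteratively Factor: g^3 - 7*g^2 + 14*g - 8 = (g - 2)*(g^2 - 5*g + 4) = (g - 4)*(g - 2)*(g - 1)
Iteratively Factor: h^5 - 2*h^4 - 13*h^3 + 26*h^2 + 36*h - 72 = (h - 2)*(h^4 - 13*h^2 + 36) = (h - 2)*(h + 2)*(h^3 - 2*h^2 - 9*h + 18) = (h - 2)*(h + 2)*(h + 3)*(h^2 - 5*h + 6) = (h - 2)^2*(h + 2)*(h + 3)*(h - 3)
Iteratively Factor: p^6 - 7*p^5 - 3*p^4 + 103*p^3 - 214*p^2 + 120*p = (p - 1)*(p^5 - 6*p^4 - 9*p^3 + 94*p^2 - 120*p) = (p - 3)*(p - 1)*(p^4 - 3*p^3 - 18*p^2 + 40*p) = (p - 5)*(p - 3)*(p - 1)*(p^3 + 2*p^2 - 8*p) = (p - 5)*(p - 3)*(p - 2)*(p - 1)*(p^2 + 4*p) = p*(p - 5)*(p - 3)*(p - 2)*(p - 1)*(p + 4)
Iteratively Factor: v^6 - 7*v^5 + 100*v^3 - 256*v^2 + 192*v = (v - 2)*(v^5 - 5*v^4 - 10*v^3 + 80*v^2 - 96*v) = (v - 2)^2*(v^4 - 3*v^3 - 16*v^2 + 48*v) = (v - 2)^2*(v + 4)*(v^3 - 7*v^2 + 12*v) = (v - 4)*(v - 2)^2*(v + 4)*(v^2 - 3*v) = (v - 4)*(v - 3)*(v - 2)^2*(v + 4)*(v)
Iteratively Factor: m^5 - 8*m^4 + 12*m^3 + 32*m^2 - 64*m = (m + 2)*(m^4 - 10*m^3 + 32*m^2 - 32*m) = (m - 4)*(m + 2)*(m^3 - 6*m^2 + 8*m) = m*(m - 4)*(m + 2)*(m^2 - 6*m + 8) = m*(m - 4)^2*(m + 2)*(m - 2)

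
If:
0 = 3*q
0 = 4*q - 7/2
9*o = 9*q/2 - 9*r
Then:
No Solution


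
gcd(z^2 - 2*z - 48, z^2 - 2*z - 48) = z^2 - 2*z - 48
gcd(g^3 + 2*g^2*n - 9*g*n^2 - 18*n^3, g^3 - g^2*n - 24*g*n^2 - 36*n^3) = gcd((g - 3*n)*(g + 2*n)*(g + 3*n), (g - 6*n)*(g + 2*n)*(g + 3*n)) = g^2 + 5*g*n + 6*n^2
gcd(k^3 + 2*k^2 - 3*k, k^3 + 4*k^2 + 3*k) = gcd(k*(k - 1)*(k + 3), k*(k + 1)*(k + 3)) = k^2 + 3*k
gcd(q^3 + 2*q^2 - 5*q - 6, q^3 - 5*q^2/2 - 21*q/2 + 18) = q + 3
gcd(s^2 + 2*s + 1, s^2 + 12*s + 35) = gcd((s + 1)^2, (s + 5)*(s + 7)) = 1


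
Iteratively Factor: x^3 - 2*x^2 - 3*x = (x - 3)*(x^2 + x) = (x - 3)*(x + 1)*(x)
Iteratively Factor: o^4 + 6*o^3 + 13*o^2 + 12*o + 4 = (o + 1)*(o^3 + 5*o^2 + 8*o + 4) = (o + 1)*(o + 2)*(o^2 + 3*o + 2) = (o + 1)*(o + 2)^2*(o + 1)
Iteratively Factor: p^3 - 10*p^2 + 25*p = (p - 5)*(p^2 - 5*p) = (p - 5)^2*(p)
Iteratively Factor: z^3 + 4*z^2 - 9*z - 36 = (z + 3)*(z^2 + z - 12) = (z + 3)*(z + 4)*(z - 3)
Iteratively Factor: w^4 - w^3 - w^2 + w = (w - 1)*(w^3 - w) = w*(w - 1)*(w^2 - 1) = w*(w - 1)^2*(w + 1)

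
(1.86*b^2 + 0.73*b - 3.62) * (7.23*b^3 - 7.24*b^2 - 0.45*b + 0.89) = 13.4478*b^5 - 8.1885*b^4 - 32.2948*b^3 + 27.5357*b^2 + 2.2787*b - 3.2218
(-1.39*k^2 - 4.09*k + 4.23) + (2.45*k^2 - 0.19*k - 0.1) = 1.06*k^2 - 4.28*k + 4.13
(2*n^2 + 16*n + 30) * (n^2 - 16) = 2*n^4 + 16*n^3 - 2*n^2 - 256*n - 480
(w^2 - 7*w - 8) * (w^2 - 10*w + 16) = w^4 - 17*w^3 + 78*w^2 - 32*w - 128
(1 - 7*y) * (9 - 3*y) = 21*y^2 - 66*y + 9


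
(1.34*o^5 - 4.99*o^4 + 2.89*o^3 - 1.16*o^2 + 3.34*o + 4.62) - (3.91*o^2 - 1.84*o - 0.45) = 1.34*o^5 - 4.99*o^4 + 2.89*o^3 - 5.07*o^2 + 5.18*o + 5.07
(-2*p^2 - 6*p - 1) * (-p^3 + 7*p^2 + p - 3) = 2*p^5 - 8*p^4 - 43*p^3 - 7*p^2 + 17*p + 3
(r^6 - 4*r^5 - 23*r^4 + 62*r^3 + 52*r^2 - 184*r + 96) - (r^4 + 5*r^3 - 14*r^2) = r^6 - 4*r^5 - 24*r^4 + 57*r^3 + 66*r^2 - 184*r + 96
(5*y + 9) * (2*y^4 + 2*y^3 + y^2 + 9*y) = 10*y^5 + 28*y^4 + 23*y^3 + 54*y^2 + 81*y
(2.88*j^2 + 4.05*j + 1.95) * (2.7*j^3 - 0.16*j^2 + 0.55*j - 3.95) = 7.776*j^5 + 10.4742*j^4 + 6.201*j^3 - 9.4605*j^2 - 14.925*j - 7.7025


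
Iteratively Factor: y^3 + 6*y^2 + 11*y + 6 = (y + 3)*(y^2 + 3*y + 2) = (y + 1)*(y + 3)*(y + 2)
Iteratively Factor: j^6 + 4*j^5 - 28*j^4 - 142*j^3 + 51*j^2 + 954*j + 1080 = (j + 4)*(j^5 - 28*j^3 - 30*j^2 + 171*j + 270) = (j + 2)*(j + 4)*(j^4 - 2*j^3 - 24*j^2 + 18*j + 135) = (j + 2)*(j + 3)*(j + 4)*(j^3 - 5*j^2 - 9*j + 45) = (j + 2)*(j + 3)^2*(j + 4)*(j^2 - 8*j + 15) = (j - 3)*(j + 2)*(j + 3)^2*(j + 4)*(j - 5)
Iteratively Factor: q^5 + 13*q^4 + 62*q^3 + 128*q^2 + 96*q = (q)*(q^4 + 13*q^3 + 62*q^2 + 128*q + 96) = q*(q + 4)*(q^3 + 9*q^2 + 26*q + 24) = q*(q + 4)^2*(q^2 + 5*q + 6) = q*(q + 2)*(q + 4)^2*(q + 3)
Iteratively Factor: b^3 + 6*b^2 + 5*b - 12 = (b + 3)*(b^2 + 3*b - 4) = (b + 3)*(b + 4)*(b - 1)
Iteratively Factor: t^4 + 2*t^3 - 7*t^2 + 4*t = (t + 4)*(t^3 - 2*t^2 + t) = (t - 1)*(t + 4)*(t^2 - t) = (t - 1)^2*(t + 4)*(t)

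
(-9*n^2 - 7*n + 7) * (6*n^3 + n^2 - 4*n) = -54*n^5 - 51*n^4 + 71*n^3 + 35*n^2 - 28*n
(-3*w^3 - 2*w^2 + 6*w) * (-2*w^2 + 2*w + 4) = 6*w^5 - 2*w^4 - 28*w^3 + 4*w^2 + 24*w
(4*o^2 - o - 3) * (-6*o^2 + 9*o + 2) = -24*o^4 + 42*o^3 + 17*o^2 - 29*o - 6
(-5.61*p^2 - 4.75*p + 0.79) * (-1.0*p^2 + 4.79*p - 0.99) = 5.61*p^4 - 22.1219*p^3 - 17.9886*p^2 + 8.4866*p - 0.7821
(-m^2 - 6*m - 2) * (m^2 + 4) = -m^4 - 6*m^3 - 6*m^2 - 24*m - 8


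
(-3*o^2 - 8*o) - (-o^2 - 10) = -2*o^2 - 8*o + 10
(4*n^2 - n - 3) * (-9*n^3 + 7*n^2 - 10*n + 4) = -36*n^5 + 37*n^4 - 20*n^3 + 5*n^2 + 26*n - 12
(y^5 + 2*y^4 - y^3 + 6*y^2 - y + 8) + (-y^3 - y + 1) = y^5 + 2*y^4 - 2*y^3 + 6*y^2 - 2*y + 9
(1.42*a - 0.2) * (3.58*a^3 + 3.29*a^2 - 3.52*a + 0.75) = 5.0836*a^4 + 3.9558*a^3 - 5.6564*a^2 + 1.769*a - 0.15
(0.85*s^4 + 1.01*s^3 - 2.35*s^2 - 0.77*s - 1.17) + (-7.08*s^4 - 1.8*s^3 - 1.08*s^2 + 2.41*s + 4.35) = -6.23*s^4 - 0.79*s^3 - 3.43*s^2 + 1.64*s + 3.18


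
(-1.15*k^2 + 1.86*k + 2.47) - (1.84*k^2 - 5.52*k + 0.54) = -2.99*k^2 + 7.38*k + 1.93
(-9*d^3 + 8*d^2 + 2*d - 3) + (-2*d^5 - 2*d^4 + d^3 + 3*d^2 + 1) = -2*d^5 - 2*d^4 - 8*d^3 + 11*d^2 + 2*d - 2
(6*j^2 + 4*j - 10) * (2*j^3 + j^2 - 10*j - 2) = 12*j^5 + 14*j^4 - 76*j^3 - 62*j^2 + 92*j + 20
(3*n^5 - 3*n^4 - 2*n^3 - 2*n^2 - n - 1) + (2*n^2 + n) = 3*n^5 - 3*n^4 - 2*n^3 - 1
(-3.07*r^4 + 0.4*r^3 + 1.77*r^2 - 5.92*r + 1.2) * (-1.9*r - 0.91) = 5.833*r^5 + 2.0337*r^4 - 3.727*r^3 + 9.6373*r^2 + 3.1072*r - 1.092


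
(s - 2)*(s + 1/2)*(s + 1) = s^3 - s^2/2 - 5*s/2 - 1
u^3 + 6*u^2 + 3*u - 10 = (u - 1)*(u + 2)*(u + 5)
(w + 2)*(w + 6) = w^2 + 8*w + 12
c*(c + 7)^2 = c^3 + 14*c^2 + 49*c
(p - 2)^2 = p^2 - 4*p + 4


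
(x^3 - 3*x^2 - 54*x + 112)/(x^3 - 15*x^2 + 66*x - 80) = (x + 7)/(x - 5)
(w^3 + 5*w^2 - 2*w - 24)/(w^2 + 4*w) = w + 1 - 6/w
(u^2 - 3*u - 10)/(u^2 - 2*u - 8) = (u - 5)/(u - 4)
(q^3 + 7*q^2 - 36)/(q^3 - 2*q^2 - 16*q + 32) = (q^2 + 9*q + 18)/(q^2 - 16)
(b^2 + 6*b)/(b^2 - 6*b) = (b + 6)/(b - 6)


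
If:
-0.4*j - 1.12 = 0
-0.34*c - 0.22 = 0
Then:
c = -0.65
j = -2.80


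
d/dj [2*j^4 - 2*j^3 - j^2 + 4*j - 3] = 8*j^3 - 6*j^2 - 2*j + 4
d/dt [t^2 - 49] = 2*t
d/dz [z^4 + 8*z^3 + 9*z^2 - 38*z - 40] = 4*z^3 + 24*z^2 + 18*z - 38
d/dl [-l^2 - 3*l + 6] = -2*l - 3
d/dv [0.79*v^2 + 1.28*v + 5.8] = 1.58*v + 1.28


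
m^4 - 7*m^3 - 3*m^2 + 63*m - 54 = (m - 6)*(m - 3)*(m - 1)*(m + 3)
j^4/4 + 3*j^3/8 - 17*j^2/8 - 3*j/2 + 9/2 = (j/4 + 1/2)*(j - 2)*(j - 3/2)*(j + 3)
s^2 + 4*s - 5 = (s - 1)*(s + 5)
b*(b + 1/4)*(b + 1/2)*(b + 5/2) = b^4 + 13*b^3/4 + 2*b^2 + 5*b/16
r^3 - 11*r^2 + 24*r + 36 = (r - 6)^2*(r + 1)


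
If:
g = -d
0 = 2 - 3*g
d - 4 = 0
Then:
No Solution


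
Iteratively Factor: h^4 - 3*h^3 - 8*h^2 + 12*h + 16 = (h - 2)*(h^3 - h^2 - 10*h - 8) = (h - 2)*(h + 2)*(h^2 - 3*h - 4) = (h - 2)*(h + 1)*(h + 2)*(h - 4)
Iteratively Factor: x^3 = (x)*(x^2) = x^2*(x)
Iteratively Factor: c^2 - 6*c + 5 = (c - 1)*(c - 5)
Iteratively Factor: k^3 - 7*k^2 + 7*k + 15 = (k - 3)*(k^2 - 4*k - 5) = (k - 3)*(k + 1)*(k - 5)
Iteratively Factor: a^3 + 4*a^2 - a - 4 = (a - 1)*(a^2 + 5*a + 4) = (a - 1)*(a + 4)*(a + 1)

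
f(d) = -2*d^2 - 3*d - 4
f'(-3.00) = 9.00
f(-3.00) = -13.00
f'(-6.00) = 21.00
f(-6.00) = -58.00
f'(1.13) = -7.52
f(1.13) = -9.94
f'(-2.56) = 7.24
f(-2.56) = -9.43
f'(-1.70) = 3.80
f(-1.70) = -4.68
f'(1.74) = -9.96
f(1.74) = -15.28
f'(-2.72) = 7.88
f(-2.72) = -10.64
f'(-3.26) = 10.04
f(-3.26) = -15.48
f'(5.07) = -23.28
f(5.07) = -70.62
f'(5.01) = -23.04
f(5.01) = -69.23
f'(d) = -4*d - 3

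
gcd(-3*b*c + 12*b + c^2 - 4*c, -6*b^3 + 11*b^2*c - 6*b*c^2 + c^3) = 3*b - c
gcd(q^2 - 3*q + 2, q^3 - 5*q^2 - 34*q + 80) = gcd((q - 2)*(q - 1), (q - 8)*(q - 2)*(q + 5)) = q - 2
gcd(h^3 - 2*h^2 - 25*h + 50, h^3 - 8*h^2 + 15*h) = h - 5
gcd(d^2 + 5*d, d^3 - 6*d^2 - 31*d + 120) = d + 5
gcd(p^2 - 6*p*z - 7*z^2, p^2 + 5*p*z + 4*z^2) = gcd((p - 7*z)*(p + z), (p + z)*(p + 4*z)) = p + z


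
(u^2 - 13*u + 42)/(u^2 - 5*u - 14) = (u - 6)/(u + 2)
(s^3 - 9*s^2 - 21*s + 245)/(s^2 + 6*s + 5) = (s^2 - 14*s + 49)/(s + 1)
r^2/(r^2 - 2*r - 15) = r^2/(r^2 - 2*r - 15)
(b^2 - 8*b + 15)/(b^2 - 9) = (b - 5)/(b + 3)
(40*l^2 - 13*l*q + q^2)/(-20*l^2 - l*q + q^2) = (-8*l + q)/(4*l + q)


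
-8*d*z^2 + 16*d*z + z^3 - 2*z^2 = z*(-8*d + z)*(z - 2)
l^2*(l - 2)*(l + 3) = l^4 + l^3 - 6*l^2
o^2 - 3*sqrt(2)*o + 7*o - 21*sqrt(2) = (o + 7)*(o - 3*sqrt(2))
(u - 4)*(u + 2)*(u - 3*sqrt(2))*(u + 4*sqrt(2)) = u^4 - 2*u^3 + sqrt(2)*u^3 - 32*u^2 - 2*sqrt(2)*u^2 - 8*sqrt(2)*u + 48*u + 192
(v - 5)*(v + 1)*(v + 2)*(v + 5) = v^4 + 3*v^3 - 23*v^2 - 75*v - 50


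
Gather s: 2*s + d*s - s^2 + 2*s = -s^2 + s*(d + 4)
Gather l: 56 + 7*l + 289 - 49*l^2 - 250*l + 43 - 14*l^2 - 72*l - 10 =-63*l^2 - 315*l + 378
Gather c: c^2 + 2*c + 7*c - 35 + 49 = c^2 + 9*c + 14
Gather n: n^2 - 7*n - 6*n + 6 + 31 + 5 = n^2 - 13*n + 42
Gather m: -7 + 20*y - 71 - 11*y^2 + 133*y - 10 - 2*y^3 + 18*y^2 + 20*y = -2*y^3 + 7*y^2 + 173*y - 88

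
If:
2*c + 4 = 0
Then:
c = -2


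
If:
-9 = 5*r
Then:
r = -9/5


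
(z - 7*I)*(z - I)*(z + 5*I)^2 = z^4 + 2*I*z^3 + 48*z^2 + 130*I*z + 175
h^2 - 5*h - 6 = (h - 6)*(h + 1)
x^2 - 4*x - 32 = (x - 8)*(x + 4)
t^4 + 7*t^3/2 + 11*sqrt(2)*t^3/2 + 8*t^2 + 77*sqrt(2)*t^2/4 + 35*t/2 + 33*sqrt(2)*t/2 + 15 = (t + 3/2)*(t + 2)*(t + sqrt(2)/2)*(t + 5*sqrt(2))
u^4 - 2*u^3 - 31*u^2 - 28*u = u*(u - 7)*(u + 1)*(u + 4)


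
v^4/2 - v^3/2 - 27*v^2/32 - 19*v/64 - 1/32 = (v/2 + 1/4)*(v - 2)*(v + 1/4)^2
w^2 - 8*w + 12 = (w - 6)*(w - 2)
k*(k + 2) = k^2 + 2*k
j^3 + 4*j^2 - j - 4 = (j - 1)*(j + 1)*(j + 4)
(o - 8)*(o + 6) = o^2 - 2*o - 48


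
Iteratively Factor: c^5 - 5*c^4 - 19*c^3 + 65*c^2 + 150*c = (c - 5)*(c^4 - 19*c^2 - 30*c) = c*(c - 5)*(c^3 - 19*c - 30) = c*(c - 5)*(c + 3)*(c^2 - 3*c - 10) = c*(c - 5)*(c + 2)*(c + 3)*(c - 5)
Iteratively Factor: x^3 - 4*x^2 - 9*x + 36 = (x - 4)*(x^2 - 9) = (x - 4)*(x + 3)*(x - 3)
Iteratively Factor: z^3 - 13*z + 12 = (z - 3)*(z^2 + 3*z - 4) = (z - 3)*(z - 1)*(z + 4)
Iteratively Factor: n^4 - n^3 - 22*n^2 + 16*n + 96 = (n - 4)*(n^3 + 3*n^2 - 10*n - 24) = (n - 4)*(n - 3)*(n^2 + 6*n + 8) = (n - 4)*(n - 3)*(n + 2)*(n + 4)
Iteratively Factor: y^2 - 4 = (y - 2)*(y + 2)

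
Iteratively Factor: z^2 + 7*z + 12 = (z + 4)*(z + 3)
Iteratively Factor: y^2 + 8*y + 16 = (y + 4)*(y + 4)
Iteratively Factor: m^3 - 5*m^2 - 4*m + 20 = (m + 2)*(m^2 - 7*m + 10) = (m - 5)*(m + 2)*(m - 2)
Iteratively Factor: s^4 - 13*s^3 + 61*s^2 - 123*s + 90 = (s - 3)*(s^3 - 10*s^2 + 31*s - 30) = (s - 5)*(s - 3)*(s^2 - 5*s + 6) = (s - 5)*(s - 3)*(s - 2)*(s - 3)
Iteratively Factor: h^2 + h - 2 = (h + 2)*(h - 1)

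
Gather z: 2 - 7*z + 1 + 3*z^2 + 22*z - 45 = 3*z^2 + 15*z - 42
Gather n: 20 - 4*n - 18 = 2 - 4*n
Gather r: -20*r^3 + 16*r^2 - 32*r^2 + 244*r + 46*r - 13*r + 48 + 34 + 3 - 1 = -20*r^3 - 16*r^2 + 277*r + 84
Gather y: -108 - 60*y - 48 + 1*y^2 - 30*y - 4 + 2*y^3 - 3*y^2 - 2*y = 2*y^3 - 2*y^2 - 92*y - 160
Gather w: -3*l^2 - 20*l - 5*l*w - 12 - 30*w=-3*l^2 - 20*l + w*(-5*l - 30) - 12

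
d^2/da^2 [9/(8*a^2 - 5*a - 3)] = 18*(64*a^2 - 40*a - (16*a - 5)^2 - 24)/(-8*a^2 + 5*a + 3)^3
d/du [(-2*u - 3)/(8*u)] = 3/(8*u^2)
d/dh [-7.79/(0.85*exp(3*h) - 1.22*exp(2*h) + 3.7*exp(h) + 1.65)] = (19.8645*exp(2*h) - 19.0076*exp(h) + 28.823)*exp(h)/(0.85*exp(3*h) - 1.22*exp(2*h) + 3.7*exp(h) + 1.65)^2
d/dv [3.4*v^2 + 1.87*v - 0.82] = 6.8*v + 1.87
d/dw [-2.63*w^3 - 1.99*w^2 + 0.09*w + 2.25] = -7.89*w^2 - 3.98*w + 0.09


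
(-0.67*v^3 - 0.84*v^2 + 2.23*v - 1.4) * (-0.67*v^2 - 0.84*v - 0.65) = 0.4489*v^5 + 1.1256*v^4 - 0.353*v^3 - 0.3892*v^2 - 0.2735*v + 0.91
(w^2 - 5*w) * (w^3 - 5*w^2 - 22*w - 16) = w^5 - 10*w^4 + 3*w^3 + 94*w^2 + 80*w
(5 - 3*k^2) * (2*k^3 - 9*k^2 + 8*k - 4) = -6*k^5 + 27*k^4 - 14*k^3 - 33*k^2 + 40*k - 20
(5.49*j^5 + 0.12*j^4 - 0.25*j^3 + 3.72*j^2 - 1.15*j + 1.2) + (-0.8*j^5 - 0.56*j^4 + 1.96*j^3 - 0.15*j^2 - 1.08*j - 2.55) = 4.69*j^5 - 0.44*j^4 + 1.71*j^3 + 3.57*j^2 - 2.23*j - 1.35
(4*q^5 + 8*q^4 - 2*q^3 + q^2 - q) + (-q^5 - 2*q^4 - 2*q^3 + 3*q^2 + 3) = 3*q^5 + 6*q^4 - 4*q^3 + 4*q^2 - q + 3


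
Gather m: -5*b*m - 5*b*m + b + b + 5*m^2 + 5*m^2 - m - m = 2*b + 10*m^2 + m*(-10*b - 2)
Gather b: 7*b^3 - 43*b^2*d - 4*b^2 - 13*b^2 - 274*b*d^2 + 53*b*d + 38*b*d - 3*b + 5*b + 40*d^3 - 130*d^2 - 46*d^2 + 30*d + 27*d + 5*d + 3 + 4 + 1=7*b^3 + b^2*(-43*d - 17) + b*(-274*d^2 + 91*d + 2) + 40*d^3 - 176*d^2 + 62*d + 8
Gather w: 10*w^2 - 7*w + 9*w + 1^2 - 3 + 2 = 10*w^2 + 2*w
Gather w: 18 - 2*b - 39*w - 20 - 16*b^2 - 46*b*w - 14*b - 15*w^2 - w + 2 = -16*b^2 - 16*b - 15*w^2 + w*(-46*b - 40)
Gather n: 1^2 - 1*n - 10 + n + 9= 0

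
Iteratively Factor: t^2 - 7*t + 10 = (t - 2)*(t - 5)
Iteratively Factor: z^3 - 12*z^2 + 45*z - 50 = (z - 5)*(z^2 - 7*z + 10) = (z - 5)^2*(z - 2)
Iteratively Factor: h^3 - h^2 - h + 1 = (h - 1)*(h^2 - 1) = (h - 1)^2*(h + 1)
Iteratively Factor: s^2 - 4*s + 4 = (s - 2)*(s - 2)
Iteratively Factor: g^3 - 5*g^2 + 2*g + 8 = (g - 2)*(g^2 - 3*g - 4) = (g - 4)*(g - 2)*(g + 1)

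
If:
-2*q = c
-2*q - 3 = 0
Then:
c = 3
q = -3/2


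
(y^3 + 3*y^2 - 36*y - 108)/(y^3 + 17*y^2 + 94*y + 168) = (y^2 - 3*y - 18)/(y^2 + 11*y + 28)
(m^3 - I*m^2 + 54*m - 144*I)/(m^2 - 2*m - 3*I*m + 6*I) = (m^2 + 2*I*m + 48)/(m - 2)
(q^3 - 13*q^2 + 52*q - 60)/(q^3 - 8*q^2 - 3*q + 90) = (q - 2)/(q + 3)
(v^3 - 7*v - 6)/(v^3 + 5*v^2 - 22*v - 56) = (v^2 - 2*v - 3)/(v^2 + 3*v - 28)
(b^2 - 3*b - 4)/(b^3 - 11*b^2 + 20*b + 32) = 1/(b - 8)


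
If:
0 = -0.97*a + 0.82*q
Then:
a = 0.845360824742268*q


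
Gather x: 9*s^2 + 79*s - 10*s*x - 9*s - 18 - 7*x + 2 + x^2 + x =9*s^2 + 70*s + x^2 + x*(-10*s - 6) - 16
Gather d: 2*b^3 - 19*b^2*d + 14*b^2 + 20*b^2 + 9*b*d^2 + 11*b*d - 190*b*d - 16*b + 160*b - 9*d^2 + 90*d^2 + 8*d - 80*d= 2*b^3 + 34*b^2 + 144*b + d^2*(9*b + 81) + d*(-19*b^2 - 179*b - 72)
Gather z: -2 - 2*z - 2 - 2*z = -4*z - 4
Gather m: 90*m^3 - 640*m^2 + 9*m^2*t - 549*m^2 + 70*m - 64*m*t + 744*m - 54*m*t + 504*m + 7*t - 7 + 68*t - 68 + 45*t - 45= 90*m^3 + m^2*(9*t - 1189) + m*(1318 - 118*t) + 120*t - 120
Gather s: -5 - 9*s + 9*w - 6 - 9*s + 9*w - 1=-18*s + 18*w - 12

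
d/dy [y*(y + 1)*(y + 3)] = 3*y^2 + 8*y + 3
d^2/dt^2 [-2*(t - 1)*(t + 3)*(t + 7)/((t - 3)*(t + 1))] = 48*(-3*t^3 - 3*t^2 - 21*t + 11)/(t^6 - 6*t^5 + 3*t^4 + 28*t^3 - 9*t^2 - 54*t - 27)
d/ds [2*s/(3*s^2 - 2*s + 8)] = 2*(8 - 3*s^2)/(9*s^4 - 12*s^3 + 52*s^2 - 32*s + 64)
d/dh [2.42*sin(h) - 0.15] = 2.42*cos(h)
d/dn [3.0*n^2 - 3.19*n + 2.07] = 6.0*n - 3.19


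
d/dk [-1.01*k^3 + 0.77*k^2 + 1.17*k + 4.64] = -3.03*k^2 + 1.54*k + 1.17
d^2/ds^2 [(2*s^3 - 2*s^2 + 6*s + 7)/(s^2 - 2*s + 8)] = 6*(-2*s^3 - 9*s^2 + 66*s - 20)/(s^6 - 6*s^5 + 36*s^4 - 104*s^3 + 288*s^2 - 384*s + 512)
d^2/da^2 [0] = 0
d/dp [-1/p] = p^(-2)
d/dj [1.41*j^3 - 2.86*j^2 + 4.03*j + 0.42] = 4.23*j^2 - 5.72*j + 4.03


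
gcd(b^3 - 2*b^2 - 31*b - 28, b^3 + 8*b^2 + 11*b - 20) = b + 4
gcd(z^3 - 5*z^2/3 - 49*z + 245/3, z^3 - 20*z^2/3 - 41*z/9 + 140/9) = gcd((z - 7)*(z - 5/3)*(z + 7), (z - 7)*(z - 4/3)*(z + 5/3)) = z - 7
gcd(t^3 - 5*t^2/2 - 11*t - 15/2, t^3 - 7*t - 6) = t + 1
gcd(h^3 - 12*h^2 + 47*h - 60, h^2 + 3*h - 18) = h - 3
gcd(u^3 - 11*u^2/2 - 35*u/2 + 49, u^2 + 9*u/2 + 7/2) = u + 7/2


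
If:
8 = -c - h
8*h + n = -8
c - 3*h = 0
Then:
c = -6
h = -2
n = 8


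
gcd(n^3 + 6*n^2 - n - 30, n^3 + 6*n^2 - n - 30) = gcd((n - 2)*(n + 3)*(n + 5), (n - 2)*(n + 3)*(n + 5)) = n^3 + 6*n^2 - n - 30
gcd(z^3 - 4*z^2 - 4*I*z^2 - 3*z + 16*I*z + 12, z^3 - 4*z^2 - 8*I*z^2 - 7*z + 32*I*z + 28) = z^2 + z*(-4 - I) + 4*I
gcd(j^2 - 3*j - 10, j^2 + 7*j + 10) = j + 2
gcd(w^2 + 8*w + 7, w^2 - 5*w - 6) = w + 1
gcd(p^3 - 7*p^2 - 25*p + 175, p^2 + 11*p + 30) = p + 5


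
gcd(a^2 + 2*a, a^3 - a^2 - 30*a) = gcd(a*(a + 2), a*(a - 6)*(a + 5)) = a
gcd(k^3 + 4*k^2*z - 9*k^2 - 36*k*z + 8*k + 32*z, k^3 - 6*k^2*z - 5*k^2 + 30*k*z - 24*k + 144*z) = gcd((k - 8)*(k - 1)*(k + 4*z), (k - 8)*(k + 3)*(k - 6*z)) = k - 8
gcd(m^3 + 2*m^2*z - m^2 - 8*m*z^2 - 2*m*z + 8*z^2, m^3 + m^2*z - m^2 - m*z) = m - 1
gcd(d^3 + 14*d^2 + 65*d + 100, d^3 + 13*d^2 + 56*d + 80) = d^2 + 9*d + 20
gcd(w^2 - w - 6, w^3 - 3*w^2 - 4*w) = 1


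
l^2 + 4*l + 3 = (l + 1)*(l + 3)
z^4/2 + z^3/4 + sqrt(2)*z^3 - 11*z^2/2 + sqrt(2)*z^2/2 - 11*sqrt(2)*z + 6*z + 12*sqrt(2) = (z/2 + sqrt(2))*(z - 2)*(z - 3/2)*(z + 4)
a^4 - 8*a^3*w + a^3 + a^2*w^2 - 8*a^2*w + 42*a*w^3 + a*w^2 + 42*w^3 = (a + 1)*(a - 7*w)*(a - 3*w)*(a + 2*w)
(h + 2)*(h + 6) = h^2 + 8*h + 12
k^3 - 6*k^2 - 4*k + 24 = (k - 6)*(k - 2)*(k + 2)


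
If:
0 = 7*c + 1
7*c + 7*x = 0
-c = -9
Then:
No Solution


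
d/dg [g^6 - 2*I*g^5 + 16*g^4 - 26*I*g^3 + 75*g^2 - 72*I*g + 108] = 6*g^5 - 10*I*g^4 + 64*g^3 - 78*I*g^2 + 150*g - 72*I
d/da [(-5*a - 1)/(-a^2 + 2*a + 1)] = (5*a^2 - 10*a - 2*(a - 1)*(5*a + 1) - 5)/(-a^2 + 2*a + 1)^2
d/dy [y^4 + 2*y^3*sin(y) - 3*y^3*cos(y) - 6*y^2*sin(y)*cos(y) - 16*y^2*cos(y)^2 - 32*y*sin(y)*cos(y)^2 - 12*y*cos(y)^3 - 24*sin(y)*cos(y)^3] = 3*y^3*sin(y) + 2*y^3*cos(y) + 4*y^3 + 6*y^2*sin(y) + 16*y^2*sin(2*y) - 9*y^2*cos(y) - 6*y^2*cos(2*y) + 9*y*sin(y) - 6*y*sin(2*y) + 9*y*sin(3*y) - 8*y*cos(y) - 16*y*cos(2*y) - 24*y*cos(3*y) - 16*y - 8*sin(y) - 8*sin(3*y) - 9*cos(y) - 24*cos(2*y)^2 - 12*cos(2*y) - 3*cos(3*y) + 12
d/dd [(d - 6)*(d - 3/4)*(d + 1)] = 3*d^2 - 23*d/2 - 9/4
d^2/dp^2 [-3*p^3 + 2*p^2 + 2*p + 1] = 4 - 18*p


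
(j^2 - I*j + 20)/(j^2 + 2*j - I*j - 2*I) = (j^2 - I*j + 20)/(j^2 + j*(2 - I) - 2*I)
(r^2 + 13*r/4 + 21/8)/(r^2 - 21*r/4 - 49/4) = (r + 3/2)/(r - 7)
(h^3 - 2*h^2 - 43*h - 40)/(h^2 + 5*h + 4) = (h^2 - 3*h - 40)/(h + 4)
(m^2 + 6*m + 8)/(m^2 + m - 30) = (m^2 + 6*m + 8)/(m^2 + m - 30)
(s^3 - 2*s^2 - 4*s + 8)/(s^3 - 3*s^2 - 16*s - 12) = (s^2 - 4*s + 4)/(s^2 - 5*s - 6)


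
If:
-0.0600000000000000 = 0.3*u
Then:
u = -0.20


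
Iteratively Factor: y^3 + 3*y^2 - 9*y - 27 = (y - 3)*(y^2 + 6*y + 9) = (y - 3)*(y + 3)*(y + 3)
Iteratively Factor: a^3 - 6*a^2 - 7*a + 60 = (a + 3)*(a^2 - 9*a + 20) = (a - 5)*(a + 3)*(a - 4)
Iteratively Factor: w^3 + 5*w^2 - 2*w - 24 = (w + 4)*(w^2 + w - 6) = (w + 3)*(w + 4)*(w - 2)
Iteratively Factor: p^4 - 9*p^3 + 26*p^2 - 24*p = (p - 4)*(p^3 - 5*p^2 + 6*p) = (p - 4)*(p - 3)*(p^2 - 2*p) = (p - 4)*(p - 3)*(p - 2)*(p)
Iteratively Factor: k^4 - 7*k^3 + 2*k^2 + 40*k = (k - 4)*(k^3 - 3*k^2 - 10*k) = (k - 5)*(k - 4)*(k^2 + 2*k) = k*(k - 5)*(k - 4)*(k + 2)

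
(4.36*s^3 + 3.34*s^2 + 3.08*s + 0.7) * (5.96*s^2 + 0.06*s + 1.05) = 25.9856*s^5 + 20.168*s^4 + 23.1352*s^3 + 7.8638*s^2 + 3.276*s + 0.735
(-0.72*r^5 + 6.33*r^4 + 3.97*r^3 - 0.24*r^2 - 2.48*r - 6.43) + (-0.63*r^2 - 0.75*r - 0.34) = -0.72*r^5 + 6.33*r^4 + 3.97*r^3 - 0.87*r^2 - 3.23*r - 6.77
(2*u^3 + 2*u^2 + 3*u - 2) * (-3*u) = -6*u^4 - 6*u^3 - 9*u^2 + 6*u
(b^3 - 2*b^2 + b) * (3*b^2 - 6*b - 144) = 3*b^5 - 12*b^4 - 129*b^3 + 282*b^2 - 144*b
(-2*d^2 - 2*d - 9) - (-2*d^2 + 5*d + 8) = -7*d - 17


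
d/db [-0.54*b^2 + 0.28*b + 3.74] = 0.28 - 1.08*b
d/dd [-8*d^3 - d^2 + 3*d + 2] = -24*d^2 - 2*d + 3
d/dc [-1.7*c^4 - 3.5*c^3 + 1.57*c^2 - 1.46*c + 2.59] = -6.8*c^3 - 10.5*c^2 + 3.14*c - 1.46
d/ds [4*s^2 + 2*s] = 8*s + 2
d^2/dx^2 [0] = 0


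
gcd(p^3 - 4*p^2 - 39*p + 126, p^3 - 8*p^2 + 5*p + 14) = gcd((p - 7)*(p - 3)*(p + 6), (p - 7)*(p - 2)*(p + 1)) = p - 7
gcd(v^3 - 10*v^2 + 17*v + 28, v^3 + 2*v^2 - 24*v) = v - 4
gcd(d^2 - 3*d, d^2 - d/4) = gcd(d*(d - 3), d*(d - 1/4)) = d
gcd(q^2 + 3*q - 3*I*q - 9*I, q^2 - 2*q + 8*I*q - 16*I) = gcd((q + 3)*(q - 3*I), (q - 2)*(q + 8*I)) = 1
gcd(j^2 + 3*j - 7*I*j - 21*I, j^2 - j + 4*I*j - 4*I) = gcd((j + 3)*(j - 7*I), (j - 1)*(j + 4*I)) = 1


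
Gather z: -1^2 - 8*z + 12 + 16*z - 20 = 8*z - 9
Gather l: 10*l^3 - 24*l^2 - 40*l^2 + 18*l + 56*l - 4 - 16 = 10*l^3 - 64*l^2 + 74*l - 20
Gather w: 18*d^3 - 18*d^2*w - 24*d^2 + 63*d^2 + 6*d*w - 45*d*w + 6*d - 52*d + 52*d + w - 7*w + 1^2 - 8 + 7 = 18*d^3 + 39*d^2 + 6*d + w*(-18*d^2 - 39*d - 6)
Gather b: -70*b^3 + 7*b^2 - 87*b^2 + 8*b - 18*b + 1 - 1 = -70*b^3 - 80*b^2 - 10*b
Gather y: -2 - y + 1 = -y - 1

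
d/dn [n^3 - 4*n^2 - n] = 3*n^2 - 8*n - 1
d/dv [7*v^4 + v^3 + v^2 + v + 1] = 28*v^3 + 3*v^2 + 2*v + 1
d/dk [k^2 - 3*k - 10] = 2*k - 3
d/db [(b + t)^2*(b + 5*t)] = (b + t)*(3*b + 11*t)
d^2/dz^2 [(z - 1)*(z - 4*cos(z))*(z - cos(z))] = 5*z^2*cos(z) + 20*z*sin(z) - 5*z*cos(z) - 8*z*cos(2*z) + 6*z - 10*sqrt(2)*sin(z + pi/4) + 8*sqrt(2)*cos(2*z + pi/4) - 2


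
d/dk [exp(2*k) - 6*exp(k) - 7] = 2*(exp(k) - 3)*exp(k)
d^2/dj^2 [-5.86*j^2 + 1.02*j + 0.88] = -11.7200000000000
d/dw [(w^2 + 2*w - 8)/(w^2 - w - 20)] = -3/(w^2 - 10*w + 25)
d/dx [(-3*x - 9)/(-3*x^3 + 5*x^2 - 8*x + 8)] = 6*(-3*x^3 - 11*x^2 + 15*x - 16)/(9*x^6 - 30*x^5 + 73*x^4 - 128*x^3 + 144*x^2 - 128*x + 64)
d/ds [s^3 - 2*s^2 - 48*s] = 3*s^2 - 4*s - 48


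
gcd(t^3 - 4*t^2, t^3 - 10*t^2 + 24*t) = t^2 - 4*t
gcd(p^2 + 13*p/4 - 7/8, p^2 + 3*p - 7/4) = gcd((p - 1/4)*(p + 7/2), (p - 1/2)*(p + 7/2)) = p + 7/2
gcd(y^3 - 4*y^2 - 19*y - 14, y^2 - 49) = y - 7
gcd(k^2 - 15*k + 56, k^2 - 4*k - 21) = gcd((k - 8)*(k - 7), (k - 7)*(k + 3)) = k - 7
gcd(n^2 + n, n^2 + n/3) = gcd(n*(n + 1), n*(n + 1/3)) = n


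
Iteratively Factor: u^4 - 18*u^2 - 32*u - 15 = (u + 3)*(u^3 - 3*u^2 - 9*u - 5) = (u + 1)*(u + 3)*(u^2 - 4*u - 5) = (u + 1)^2*(u + 3)*(u - 5)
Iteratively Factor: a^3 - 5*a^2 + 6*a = (a - 2)*(a^2 - 3*a) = a*(a - 2)*(a - 3)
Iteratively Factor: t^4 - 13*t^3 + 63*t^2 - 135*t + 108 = (t - 3)*(t^3 - 10*t^2 + 33*t - 36) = (t - 3)^2*(t^2 - 7*t + 12) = (t - 4)*(t - 3)^2*(t - 3)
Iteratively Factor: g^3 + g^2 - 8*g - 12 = (g + 2)*(g^2 - g - 6) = (g - 3)*(g + 2)*(g + 2)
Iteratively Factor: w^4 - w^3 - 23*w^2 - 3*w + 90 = (w + 3)*(w^3 - 4*w^2 - 11*w + 30) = (w - 5)*(w + 3)*(w^2 + w - 6) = (w - 5)*(w + 3)^2*(w - 2)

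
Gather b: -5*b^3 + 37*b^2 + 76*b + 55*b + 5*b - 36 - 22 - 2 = -5*b^3 + 37*b^2 + 136*b - 60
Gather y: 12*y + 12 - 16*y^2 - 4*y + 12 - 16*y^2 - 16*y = -32*y^2 - 8*y + 24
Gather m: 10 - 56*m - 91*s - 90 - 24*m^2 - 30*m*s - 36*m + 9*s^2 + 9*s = -24*m^2 + m*(-30*s - 92) + 9*s^2 - 82*s - 80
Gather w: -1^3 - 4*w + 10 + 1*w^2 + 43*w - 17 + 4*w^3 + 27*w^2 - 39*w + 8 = 4*w^3 + 28*w^2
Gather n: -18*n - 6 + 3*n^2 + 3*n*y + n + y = 3*n^2 + n*(3*y - 17) + y - 6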